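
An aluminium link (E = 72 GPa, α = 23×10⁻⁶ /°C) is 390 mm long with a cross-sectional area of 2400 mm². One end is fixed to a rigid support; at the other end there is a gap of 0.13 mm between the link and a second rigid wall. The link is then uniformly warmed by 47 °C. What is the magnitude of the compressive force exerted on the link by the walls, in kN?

P ≈ 129 kN

Free thermal elongation = αΔT L = 23×10⁻⁶ × 47 × 390 = 0.4216 mm.
This exceeds the 0.13 mm gap, so the wall pushes back. The portion of expansion that must be recovered elastically is δ_free − gap = 0.4216 − 0.13 = 0.2916 mm.
That suppressed elongation corresponds to σ = E·Δ/L = 72×10³ × 0.2916/390 = 53.83 MPa.
P = σA = 53.83 × 2400 = 129.2 kN.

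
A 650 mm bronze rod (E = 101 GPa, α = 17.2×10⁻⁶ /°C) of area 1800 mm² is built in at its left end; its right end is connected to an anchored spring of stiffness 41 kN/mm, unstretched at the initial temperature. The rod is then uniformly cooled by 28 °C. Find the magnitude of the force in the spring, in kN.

P ≈ 11.2 kN

If the spring were absent the rod would shorten by αΔT L = 17.2×10⁻⁶ × 28 × 650 = 0.313 mm.
With a force P in the spring, the elastic change of the rod is PL/(AE) and that of the spring is P/k; compatibility requires their sum to equal δ_free.
P [ L/(AE) + 1/k ] = δ_free → P [ 650/(1800×101×10³) + 1/(41×10³) ] = 0.313.
P = 0.313 / 2.797×10⁻⁵ = 11190 N.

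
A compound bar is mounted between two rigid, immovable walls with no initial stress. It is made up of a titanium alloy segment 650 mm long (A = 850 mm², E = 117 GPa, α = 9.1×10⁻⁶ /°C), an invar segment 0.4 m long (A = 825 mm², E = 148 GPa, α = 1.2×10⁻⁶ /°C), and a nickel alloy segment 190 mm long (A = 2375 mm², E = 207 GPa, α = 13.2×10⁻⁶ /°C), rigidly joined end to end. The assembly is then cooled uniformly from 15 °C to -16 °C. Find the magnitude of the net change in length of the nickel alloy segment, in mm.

|ΔL| ≈ 0.0673 mm

Free thermal contraction of the whole bar: Σ αᵢΔT Lᵢ = 9.1×10⁻⁶×31×650 + 1.2×10⁻⁶×31×400 + 13.2×10⁻⁶×31×190 = 0.276 mm.
Since the ends are fixed, an axial force P builds up, equal in every segment, with P · Σ Lᵢ/(AᵢEᵢ) = δ_free.
The series flexibility is Σ Lᵢ/(AᵢEᵢ) = 650/(850×117×10³) + 400/(825×148×10³) + 190/(2375×207×10³) = 1.02×10⁻⁵ mm/N.
Hence P = δ_free / Σ(L/AE) = 0.276/1.02×10⁻⁵ = 27.06 kN (tensile).
For the nickel alloy segment, free thermal change = 13.2×10⁻⁶×31×190 = 0.07775 mm and elastic change from P = 27060×190/(2375×207×10³) = 0.01046 mm; these oppose, so the net change is 0.0673 mm (segment shortens).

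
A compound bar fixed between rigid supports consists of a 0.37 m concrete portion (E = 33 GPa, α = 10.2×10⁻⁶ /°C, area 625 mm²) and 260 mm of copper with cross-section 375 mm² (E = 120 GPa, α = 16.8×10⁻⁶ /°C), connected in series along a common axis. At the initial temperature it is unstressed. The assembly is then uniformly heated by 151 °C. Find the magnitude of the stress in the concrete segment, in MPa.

If the supports were absent, the total length change would be Σ αᵢΔT Lᵢ = 10.2×10⁻⁶×151×370 + 16.8×10⁻⁶×151×260 = 1.229 mm.
The rigid supports impose zero overall length change; the single axial force P common to all segments must satisfy P Σ Lᵢ/(AᵢEᵢ) = δ_free.
Σ Lᵢ/(AᵢEᵢ) = 370/(625×33×10³) + 260/(375×120×10³) = 2.372×10⁻⁵ mm/N.
P = 1.229 / 2.372×10⁻⁵ = 51840 N = 51.84 kN, compressive.
σ_{concrete} = P / A = 51840 / 625 = 82.94 MPa.

σ ≈ 82.9 MPa (compressive)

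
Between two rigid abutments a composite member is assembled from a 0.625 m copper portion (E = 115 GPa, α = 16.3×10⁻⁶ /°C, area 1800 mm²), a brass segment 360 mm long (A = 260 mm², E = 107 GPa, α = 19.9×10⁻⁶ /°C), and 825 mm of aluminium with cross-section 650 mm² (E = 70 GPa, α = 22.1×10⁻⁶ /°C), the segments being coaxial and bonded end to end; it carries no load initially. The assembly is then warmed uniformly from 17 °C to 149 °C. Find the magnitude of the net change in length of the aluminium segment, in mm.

With the walls removed the bar would change length by δ_free = Σ αᵢΔT Lᵢ = 16.3×10⁻⁶×132×625 + 19.9×10⁻⁶×132×360 + 22.1×10⁻⁶×132×825 = 4.697 mm.
The walls prevent any net length change, so an axial force P (same in every segment) develops. Compatibility: P · Σ Lᵢ/(AᵢEᵢ) = δ_free.
The series flexibility is Σ Lᵢ/(AᵢEᵢ) = 625/(1800×115×10³) + 360/(260×107×10³) + 825/(650×70×10³) = 3.409×10⁻⁵ mm/N.
So P = 4.697 / 3.409×10⁻⁵ = 137.8 kN, compressive.
For the aluminium segment, free thermal change = 22.1×10⁻⁶×132×825 = 2.407 mm and elastic change from P = 137800×825/(650×70×10³) = 2.498 mm; these oppose, so the net change is 0.0915 mm (segment shortens).

|ΔL| ≈ 0.0915 mm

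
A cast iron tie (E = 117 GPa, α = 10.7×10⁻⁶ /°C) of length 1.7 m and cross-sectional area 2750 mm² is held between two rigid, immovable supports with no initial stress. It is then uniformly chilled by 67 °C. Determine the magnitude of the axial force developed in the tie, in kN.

P ≈ 231 kN (tensile)

With zero net strain, σ = E·αΔT = 117 GPa × 10.7×10⁻⁶ × 67 = 83.88 MPa.
Then P = σA = 83.88 × 2750 mm² = 230.7 kN, tensile.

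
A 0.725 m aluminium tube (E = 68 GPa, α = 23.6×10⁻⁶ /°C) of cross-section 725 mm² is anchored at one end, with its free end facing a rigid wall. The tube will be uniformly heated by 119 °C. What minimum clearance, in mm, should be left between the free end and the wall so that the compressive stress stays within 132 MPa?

g ≈ 0.629 mm

With no wall the tube would lengthen by αΔT L = 23.6×10⁻⁶ × 119 × 725 = 2.036 mm.
At the allowable stress the elastic shortening the wall may impose is σL/E = 132 × 725 / (68×10³) = 1.407 mm.
The gap must absorb the remainder: g_min = 2.036 − 1.407 = 0.6287 mm.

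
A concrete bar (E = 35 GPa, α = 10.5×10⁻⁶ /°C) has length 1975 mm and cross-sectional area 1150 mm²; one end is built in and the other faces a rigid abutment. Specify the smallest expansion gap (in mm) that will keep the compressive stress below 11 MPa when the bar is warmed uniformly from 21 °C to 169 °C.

g ≈ 2.45 mm

Free expansion if unrestrained: δ_free = αΔT L = 10.5×10⁻⁶ × 148 × 1975 = 3.069 mm.
A stress of 11 MPa corresponds to the wall pushing the bar back by σL/E = 11×1975/(35×10³) = 0.6207 mm.
The gap must absorb the remainder: g_min = 3.069 − 0.6207 = 2.448 mm.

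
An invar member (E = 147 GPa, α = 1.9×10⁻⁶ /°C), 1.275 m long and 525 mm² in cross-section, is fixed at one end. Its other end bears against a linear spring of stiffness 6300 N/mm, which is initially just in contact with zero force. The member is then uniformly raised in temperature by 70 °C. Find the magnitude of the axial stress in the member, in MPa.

Free thermal expansion: δ_free = αΔT L = 1.9×10⁻⁶ × 70 × 1275 = 0.1696 mm.
Let P be the compressive force at the spring. The member shortens elastically by PL/(AE) and the spring compresses by P/k; together these equal δ_free.
P [ L/(AE) + 1/k ] = δ_free → P [ 1275/(525×147×10³) + 1/(6300) ] = 0.1696.
P = 0.1696 / 0.0001753 = 967.6 N.
σ = P/A = 967.6/525 = 1.843 MPa.

σ ≈ 1.84 MPa (compressive)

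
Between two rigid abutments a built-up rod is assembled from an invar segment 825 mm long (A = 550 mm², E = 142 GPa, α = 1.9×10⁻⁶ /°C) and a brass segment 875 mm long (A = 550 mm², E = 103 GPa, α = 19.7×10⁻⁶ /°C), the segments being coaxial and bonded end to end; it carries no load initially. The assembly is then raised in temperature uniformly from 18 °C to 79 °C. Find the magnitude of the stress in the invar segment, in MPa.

σ ≈ 80.2 MPa (compressive)

If the supports were absent, the total length change would be Σ αᵢΔT Lᵢ = 1.9×10⁻⁶×61×825 + 19.7×10⁻⁶×61×875 = 1.147 mm.
Since the ends are fixed, an axial force P builds up, equal in every segment, with P · Σ Lᵢ/(AᵢEᵢ) = δ_free.
Σ Lᵢ/(AᵢEᵢ) = 825/(550×142×10³) + 875/(550×103×10³) = 2.601×10⁻⁵ mm/N.
So P = 1.147 / 2.601×10⁻⁵ = 44.1 kN, compressive.
σ_{invar} = P / A = 44100 / 550 = 80.19 MPa.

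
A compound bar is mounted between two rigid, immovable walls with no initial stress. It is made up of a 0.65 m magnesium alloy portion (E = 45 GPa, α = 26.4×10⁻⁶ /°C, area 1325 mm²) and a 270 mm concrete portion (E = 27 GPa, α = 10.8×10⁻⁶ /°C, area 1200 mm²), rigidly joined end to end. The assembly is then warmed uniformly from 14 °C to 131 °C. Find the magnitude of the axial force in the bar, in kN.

P ≈ 122 kN (compressive)

If the supports were absent, the total length change would be Σ αᵢΔT Lᵢ = 26.4×10⁻⁶×117×650 + 10.8×10⁻⁶×117×270 = 2.349 mm.
Since the ends are fixed, an axial force P builds up, equal in every segment, with P · Σ Lᵢ/(AᵢEᵢ) = δ_free.
Σ Lᵢ/(AᵢEᵢ) = 650/(1325×45×10³) + 270/(1200×27×10³) = 1.923×10⁻⁵ mm/N.
Hence P = δ_free / Σ(L/AE) = 2.349/1.923×10⁻⁵ = 122.1 kN (compressive).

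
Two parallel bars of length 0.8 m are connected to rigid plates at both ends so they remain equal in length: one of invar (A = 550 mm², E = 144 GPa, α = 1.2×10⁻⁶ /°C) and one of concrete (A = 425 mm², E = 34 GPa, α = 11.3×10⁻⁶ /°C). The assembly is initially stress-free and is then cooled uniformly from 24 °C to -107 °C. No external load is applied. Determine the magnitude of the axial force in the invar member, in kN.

P ≈ 16.2 kN (compressive in the invar)

The concrete has the larger α, so on cooling it would change length more than the invar if both were free. The rigid plates force a common final length, so the concrete is put into tension and the invar into compression, with equal and opposite forces P (no external load).
Compatibility of the two members (thermal + elastic change equal): (α₁ − α₂)ΔT = P·[1/(A₁E₁) + 1/(A₂E₂)].
|α₁ − α₂|·ΔT = 10.1×10⁻⁶ × 131 = 0.001323.
1/(A₁E₁) + 1/(A₂E₂) = 1/(550×144×10³) + 1/(425×34×10³) = 8.183×10⁻⁸ N⁻¹.
P = 0.001323 / 8.183×10⁻⁸ = 16170 N = 16.17 kN.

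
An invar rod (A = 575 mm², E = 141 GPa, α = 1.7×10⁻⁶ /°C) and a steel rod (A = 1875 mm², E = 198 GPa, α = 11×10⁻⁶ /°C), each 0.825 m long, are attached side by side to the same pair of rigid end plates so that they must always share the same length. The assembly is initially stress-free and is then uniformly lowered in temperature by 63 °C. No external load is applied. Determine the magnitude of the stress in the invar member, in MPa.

σ ≈ 67.8 MPa (compressive)

The steel has the larger α, so on cooling it would change length more than the invar if both were free. The rigid plates force a common final length, so the steel is put into tension and the invar into compression, with equal and opposite forces P (no external load).
Equating the net (thermal + elastic) strains gives |α₁ − α₂|·ΔT = P·[1/(A₁E₁) + 1/(A₂E₂)].
|α₁ − α₂|·ΔT = 9.3×10⁻⁶ × 63 = 0.0005859.
1/(A₁E₁) + 1/(A₂E₂) = 1/(575×141×10³) + 1/(1875×198×10³) = 1.503×10⁻⁸ N⁻¹.
So P = 0.0005859 / 1.503×10⁻⁸ = 38.99 kN.
σ_{invar} = P/A₁ = 38990/575 = 67.8 MPa, compressive.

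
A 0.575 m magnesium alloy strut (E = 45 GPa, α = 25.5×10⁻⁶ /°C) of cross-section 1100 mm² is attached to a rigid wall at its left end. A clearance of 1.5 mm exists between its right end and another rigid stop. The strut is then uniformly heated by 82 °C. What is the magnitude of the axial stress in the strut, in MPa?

σ ≈ 0 MPa

Unrestrained expansion: δ_free = αΔT L = 25.5×10⁻⁶ × 82 × 575 = 1.202 mm.
This is smaller than the 1.5 mm clearance, so the strut expands freely without reaching the stop — the stress is zero.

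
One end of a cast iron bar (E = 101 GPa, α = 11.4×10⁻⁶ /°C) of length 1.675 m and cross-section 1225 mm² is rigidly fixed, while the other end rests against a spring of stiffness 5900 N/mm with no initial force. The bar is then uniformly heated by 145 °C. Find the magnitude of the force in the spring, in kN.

P ≈ 15.1 kN

If the spring were absent the bar would lengthen by αΔT L = 11.4×10⁻⁶ × 145 × 1675 = 2.769 mm.
With a force P in the spring, the elastic change of the bar is PL/(AE) and that of the spring is P/k; compatibility requires their sum to equal δ_free.
P [ L/(AE) + 1/k ] = δ_free → P [ 1675/(1225×101×10³) + 1/(5900) ] = 2.769.
P = 2.769 / 0.000183 = 15130 N.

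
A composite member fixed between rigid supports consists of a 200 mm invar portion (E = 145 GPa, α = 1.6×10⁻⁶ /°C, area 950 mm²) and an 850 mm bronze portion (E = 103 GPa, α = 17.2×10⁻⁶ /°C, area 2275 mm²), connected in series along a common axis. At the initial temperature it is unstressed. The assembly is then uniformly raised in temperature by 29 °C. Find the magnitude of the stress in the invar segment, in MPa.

σ ≈ 89.8 MPa (compressive)

Free thermal expansion of the whole bar: Σ αᵢΔT Lᵢ = 1.6×10⁻⁶×29×200 + 17.2×10⁻⁶×29×850 = 0.4333 mm.
The rigid supports impose zero overall length change; the single axial force P common to all segments must satisfy P Σ Lᵢ/(AᵢEᵢ) = δ_free.
Σ Lᵢ/(AᵢEᵢ) = 200/(950×145×10³) + 850/(2275×103×10³) = 5.079×10⁻⁶ mm/N.
P = 0.4333 / 5.079×10⁻⁶ = 85300 N = 85.3 kN, compressive.
σ_{invar} = P / A = 85300 / 950 = 89.79 MPa.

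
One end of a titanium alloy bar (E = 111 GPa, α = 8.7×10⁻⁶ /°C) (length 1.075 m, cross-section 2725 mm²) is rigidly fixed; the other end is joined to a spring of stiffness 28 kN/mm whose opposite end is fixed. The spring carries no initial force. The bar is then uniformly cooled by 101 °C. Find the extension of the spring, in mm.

The unrestrained thermal change is αΔT L = 8.7×10⁻⁶ × 101 × 1075 = 0.9446 mm.
Let P be the tensile force in the spring. The bar extends elastically by PL/(AE) and the spring stretches by P/k; together these equal δ_free.
So P = δ_free / [L/(AE) + 1/k] = 0.9446 / [ 1075/(2725×111×10³) + 1/(28×10³) ].
P = 0.9446 / 3.927×10⁻⁵ = 24060 N.
Spring extension = P/k = 24060/(28×10³) = 0.8591 mm.

δ ≈ 0.859 mm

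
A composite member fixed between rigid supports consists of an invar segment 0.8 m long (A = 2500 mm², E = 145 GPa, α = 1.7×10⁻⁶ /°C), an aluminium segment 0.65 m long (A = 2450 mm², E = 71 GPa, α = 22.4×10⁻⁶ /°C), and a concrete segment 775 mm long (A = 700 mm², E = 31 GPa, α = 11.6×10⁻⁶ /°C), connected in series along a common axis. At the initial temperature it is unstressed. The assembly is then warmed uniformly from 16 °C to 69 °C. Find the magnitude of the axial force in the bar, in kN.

P ≈ 31.7 kN (compressive)

If the supports were absent, the total length change would be Σ αᵢΔT Lᵢ = 1.7×10⁻⁶×53×800 + 22.4×10⁻⁶×53×650 + 11.6×10⁻⁶×53×775 = 1.32 mm.
Since the ends are fixed, an axial force P builds up, equal in every segment, with P · Σ Lᵢ/(AᵢEᵢ) = δ_free.
Σ Lᵢ/(AᵢEᵢ) = 800/(2500×145×10³) + 650/(2450×71×10³) + 775/(700×31×10³) = 4.166×10⁻⁵ mm/N.
So P = 1.32 / 4.166×10⁻⁵ = 31.69 kN, compressive.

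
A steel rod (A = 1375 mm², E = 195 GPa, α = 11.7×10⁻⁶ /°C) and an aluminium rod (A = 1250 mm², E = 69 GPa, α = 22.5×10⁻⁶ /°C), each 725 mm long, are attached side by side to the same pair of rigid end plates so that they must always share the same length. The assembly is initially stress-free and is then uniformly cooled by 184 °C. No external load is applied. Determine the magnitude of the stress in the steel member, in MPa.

Equilibrium of a rigid end plate with no external load gives equal and opposite internal forces ±P in the two members. Since α_{aluminium} > α_{steel}, cooling drives the aluminium into tension and the steel into compression.
Equating the net (thermal + elastic) strains gives |α₁ − α₂|·ΔT = P·[1/(A₁E₁) + 1/(A₂E₂)].
|α₁ − α₂|·ΔT = 10.8×10⁻⁶ × 184 = 0.001987.
1/(A₁E₁) + 1/(A₂E₂) = 1/(1375×195×10³) + 1/(1250×69×10³) = 1.532×10⁻⁸ N⁻¹.
P = 0.001987 / 1.532×10⁻⁸ = 129700 N = 129.7 kN.
σ_{steel} = P/A₁ = 129700/1375 = 94.31 MPa, compressive.

σ ≈ 94.3 MPa (compressive)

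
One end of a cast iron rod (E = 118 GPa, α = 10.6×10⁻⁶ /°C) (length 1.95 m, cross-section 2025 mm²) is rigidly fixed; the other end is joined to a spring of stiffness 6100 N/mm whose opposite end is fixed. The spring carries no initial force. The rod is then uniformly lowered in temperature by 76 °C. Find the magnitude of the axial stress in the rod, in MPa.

σ ≈ 4.51 MPa (tensile)

If the spring were absent the rod would shorten by αΔT L = 10.6×10⁻⁶ × 76 × 1950 = 1.571 mm.
Let P be the tensile force in the spring. The rod extends elastically by PL/(AE) and the spring stretches by P/k; together these equal δ_free.
P [ L/(AE) + 1/k ] = δ_free → P [ 1950/(2025×118×10³) + 1/(6100) ] = 1.571.
P = 1.571 / 0.0001721 = 9128 N.
σ = P/A = 9128/2025 = 4.508 MPa.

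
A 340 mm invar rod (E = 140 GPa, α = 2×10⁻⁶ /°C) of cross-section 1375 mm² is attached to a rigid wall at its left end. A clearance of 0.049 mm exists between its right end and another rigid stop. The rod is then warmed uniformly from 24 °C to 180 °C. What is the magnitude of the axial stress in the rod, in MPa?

Unrestrained expansion: δ_free = αΔT L = 2×10⁻⁶ × 156 × 340 = 0.1061 mm.
The gap closes (δ_free > 0.049 mm) and the wall then resists a further 0.1061 − 0.049 = 0.05708 mm of expansion.
That suppressed elongation corresponds to σ = E·Δ/L = 140×10³ × 0.05708/340 = 23.5 MPa.

σ ≈ 23.5 MPa (compressive)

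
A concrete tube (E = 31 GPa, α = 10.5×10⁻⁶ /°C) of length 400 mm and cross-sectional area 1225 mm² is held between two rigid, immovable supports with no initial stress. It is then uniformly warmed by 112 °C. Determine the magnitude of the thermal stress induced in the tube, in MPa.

Because both ends are immovable the net strain is zero, and the suppressed thermal strain is αΔT = 10.5×10⁻⁶ × 112 = 1176×10⁻⁶.
σ = EαΔT = 31×10³ × 10.5×10⁻⁶ × 112 = 36.46 MPa (compressive; the tube is trying to expand).

σ ≈ 36.5 MPa (compressive)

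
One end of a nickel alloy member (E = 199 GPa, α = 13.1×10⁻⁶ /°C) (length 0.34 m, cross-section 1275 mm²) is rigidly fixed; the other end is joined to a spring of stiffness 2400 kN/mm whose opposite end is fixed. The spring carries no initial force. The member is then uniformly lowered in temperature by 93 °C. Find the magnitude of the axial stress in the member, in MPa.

The unrestrained thermal change is αΔT L = 13.1×10⁻⁶ × 93 × 340 = 0.4142 mm.
With a force P in the spring, the elastic change of the member is PL/(AE) and that of the spring is P/k; compatibility requires their sum to equal δ_free.
P [ L/(AE) + 1/k ] = δ_free → P [ 340/(1275×199×10³) + 1/(2400×10³) ] = 0.4142.
P = 0.4142 / 1.757×10⁻⁶ = 235800 N.
σ = P/A = 235800/1275 = 184.9 MPa.

σ ≈ 185 MPa (tensile)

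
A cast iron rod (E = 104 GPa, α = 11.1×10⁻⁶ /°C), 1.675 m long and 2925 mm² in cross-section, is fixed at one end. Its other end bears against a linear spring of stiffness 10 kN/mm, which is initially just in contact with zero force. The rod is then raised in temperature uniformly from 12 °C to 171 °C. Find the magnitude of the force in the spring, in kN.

P ≈ 28 kN

If the spring were absent the rod would lengthen by αΔT L = 11.1×10⁻⁶ × 159 × 1675 = 2.956 mm.
With a force P in the spring, the elastic change of the rod is PL/(AE) and that of the spring is P/k; compatibility requires their sum to equal δ_free.
P [ L/(AE) + 1/k ] = δ_free → P [ 1675/(2925×104×10³) + 1/(10×10³) ] = 2.956.
P = 2.956 / 0.0001055 = 28020 N.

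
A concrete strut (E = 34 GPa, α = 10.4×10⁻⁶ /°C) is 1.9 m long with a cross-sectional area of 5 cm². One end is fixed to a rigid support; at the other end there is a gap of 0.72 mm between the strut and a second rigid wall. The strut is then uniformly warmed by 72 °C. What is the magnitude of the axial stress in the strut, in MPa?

σ ≈ 12.6 MPa (compressive)

If the wall were absent the strut would grow by αΔT L = 10.4×10⁻⁶ × 72 × 1900 = 1.423 mm.
The gap closes (δ_free > 0.72 mm) and the wall then resists a further 1.423 − 0.72 = 0.7027 mm of expansion.
So σ = E(δ_free − g)/L = 34×10³ × 0.7027/1900 = 12.57 MPa.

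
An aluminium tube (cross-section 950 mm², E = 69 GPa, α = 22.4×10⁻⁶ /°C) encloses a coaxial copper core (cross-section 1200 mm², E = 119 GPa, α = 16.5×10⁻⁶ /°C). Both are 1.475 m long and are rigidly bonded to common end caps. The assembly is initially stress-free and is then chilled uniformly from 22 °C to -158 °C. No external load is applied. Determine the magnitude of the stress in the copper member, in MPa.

Both members must finish at the same length. With the larger α, the aluminium tends to over-contract; the plates restrain it, putting the aluminium in tension and the copper in compression. With no external load the two internal forces are equal and opposite, magnitude P.
Compatibility of the two members (thermal + elastic change equal): (α₁ − α₂)ΔT = P·[1/(A₁E₁) + 1/(A₂E₂)].
|α₁ − α₂|·ΔT = 5.9×10⁻⁶ × 180 = 0.001062.
1/(A₁E₁) + 1/(A₂E₂) = 1/(950×69×10³) + 1/(1200×119×10³) = 2.226×10⁻⁸ N⁻¹.
So P = 0.001062 / 2.226×10⁻⁸ = 47.71 kN.
σ_{copper} = P/A₂ = 47710/1200 = 39.76 MPa, compressive.

σ ≈ 39.8 MPa (compressive)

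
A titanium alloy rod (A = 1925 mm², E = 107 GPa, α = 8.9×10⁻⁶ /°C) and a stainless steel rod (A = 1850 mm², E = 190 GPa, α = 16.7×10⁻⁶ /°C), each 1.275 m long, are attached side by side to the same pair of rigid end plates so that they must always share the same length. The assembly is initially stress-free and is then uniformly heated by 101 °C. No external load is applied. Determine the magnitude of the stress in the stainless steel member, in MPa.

σ ≈ 55.3 MPa (compressive)

The stainless steel has the larger α, so on heating it would change length more than the titanium alloy if both were free. The rigid plates force a common final length, so the stainless steel is put into compression and the titanium alloy into tension, with equal and opposite forces P (no external load).
Equating the net (thermal + elastic) strains gives |α₁ − α₂|·ΔT = P·[1/(A₁E₁) + 1/(A₂E₂)].
|α₁ − α₂|·ΔT = 7.8×10⁻⁶ × 101 = 0.0007878.
1/(A₁E₁) + 1/(A₂E₂) = 1/(1925×107×10³) + 1/(1850×190×10³) = 7.7×10⁻⁹ N⁻¹.
So P = 0.0007878 / 7.7×10⁻⁹ = 102.3 kN.
σ_{stainless steel} = P/A₂ = 102300/1850 = 55.3 MPa, compressive.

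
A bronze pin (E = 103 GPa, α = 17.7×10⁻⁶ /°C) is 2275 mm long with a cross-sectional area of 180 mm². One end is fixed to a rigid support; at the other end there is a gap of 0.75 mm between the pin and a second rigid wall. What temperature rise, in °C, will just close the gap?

ΔT ≈ 18.6 °C

The gap closes when αΔT L = 0.75 mm, since the pin is still unstressed at that instant.
ΔT = 0.75 / (17.7×10⁻⁶ × 2275) = 18.63 °C.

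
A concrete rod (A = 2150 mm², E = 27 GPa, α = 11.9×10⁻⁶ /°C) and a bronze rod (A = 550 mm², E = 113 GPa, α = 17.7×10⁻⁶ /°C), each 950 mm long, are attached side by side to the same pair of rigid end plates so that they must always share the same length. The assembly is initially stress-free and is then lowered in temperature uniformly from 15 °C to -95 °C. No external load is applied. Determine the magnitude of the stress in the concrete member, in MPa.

σ ≈ 8.91 MPa (compressive)

Equilibrium of a rigid end plate with no external load gives equal and opposite internal forces ±P in the two members. Since α_{bronze} > α_{concrete}, cooling drives the bronze into tension and the concrete into compression.
Setting the final lengths equal and cancelling L: (α₁ − α₂)ΔT = P/(A₁E₁) + P/(A₂E₂).
|α₁ − α₂|·ΔT = 5.8×10⁻⁶ × 110 = 0.000638.
1/(A₁E₁) + 1/(A₂E₂) = 1/(2150×27×10³) + 1/(550×113×10³) = 3.332×10⁻⁸ N⁻¹.
P = 0.000638 / 3.332×10⁻⁸ = 19150 N = 19.15 kN.
σ_{concrete} = P/A₁ = 19150/2150 = 8.907 MPa, compressive.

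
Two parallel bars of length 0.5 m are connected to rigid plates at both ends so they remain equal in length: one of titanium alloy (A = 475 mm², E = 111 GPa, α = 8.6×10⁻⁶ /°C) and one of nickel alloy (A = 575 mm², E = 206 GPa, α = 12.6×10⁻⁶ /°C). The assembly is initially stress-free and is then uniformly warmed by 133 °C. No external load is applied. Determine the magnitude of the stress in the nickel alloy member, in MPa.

σ ≈ 33.8 MPa (compressive)

The nickel alloy has the larger α, so on heating it would change length more than the titanium alloy if both were free. The rigid plates force a common final length, so the nickel alloy is put into compression and the titanium alloy into tension, with equal and opposite forces P (no external load).
Equating the net (thermal + elastic) strains gives |α₁ − α₂|·ΔT = P·[1/(A₁E₁) + 1/(A₂E₂)].
|α₁ − α₂|·ΔT = 4×10⁻⁶ × 133 = 0.000532.
1/(A₁E₁) + 1/(A₂E₂) = 1/(475×111×10³) + 1/(575×206×10³) = 2.741×10⁻⁸ N⁻¹.
P = 0.000532 / 2.741×10⁻⁸ = 19410 N = 19.41 kN.
σ_{nickel alloy} = P/A₂ = 19410/575 = 33.76 MPa, compressive.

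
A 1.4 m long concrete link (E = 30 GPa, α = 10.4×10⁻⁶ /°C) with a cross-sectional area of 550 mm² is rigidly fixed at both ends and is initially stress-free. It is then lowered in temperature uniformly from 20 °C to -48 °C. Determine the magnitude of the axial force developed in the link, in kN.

P ≈ 11.7 kN (tensile)

Full restraint means ε = 0, so the stress is σ = EαΔT = 30×10³ × 10.4×10⁻⁶ × 68 = 21.22 MPa.
Then P = σA = 21.22 × 550 mm² = 11.67 kN, tensile.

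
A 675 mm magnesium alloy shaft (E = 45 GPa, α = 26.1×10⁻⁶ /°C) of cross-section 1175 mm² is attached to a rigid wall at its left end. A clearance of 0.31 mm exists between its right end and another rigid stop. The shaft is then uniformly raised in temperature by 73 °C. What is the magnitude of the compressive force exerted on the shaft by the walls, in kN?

P ≈ 76.5 kN

Free thermal elongation = αΔT L = 26.1×10⁻⁶ × 73 × 675 = 1.286 mm.
The gap closes (δ_free > 0.31 mm) and the wall then resists a further 1.286 − 0.31 = 0.9761 mm of expansion.
Compatibility: PL/(AE) = 0.9761 mm, so σ = P/A = E × (0.9761/675) = 65.07 MPa.
Force on the wall = σA = 65.07 × 1175 mm² = 76.46 kN.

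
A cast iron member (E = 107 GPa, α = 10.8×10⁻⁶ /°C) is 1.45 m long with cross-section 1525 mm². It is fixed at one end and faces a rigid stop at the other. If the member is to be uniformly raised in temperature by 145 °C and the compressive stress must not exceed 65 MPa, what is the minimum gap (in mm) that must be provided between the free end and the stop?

Free expansion if unrestrained: δ_free = αΔT L = 10.8×10⁻⁶ × 145 × 1450 = 2.271 mm.
At the allowable stress the elastic shortening the wall may impose is σL/E = 65 × 1450 / (107×10³) = 0.8808 mm.
So the gap has to take up the difference, g_min = δ_free − σL/E = 2.271 − 0.8808 = 1.39 mm.

g ≈ 1.39 mm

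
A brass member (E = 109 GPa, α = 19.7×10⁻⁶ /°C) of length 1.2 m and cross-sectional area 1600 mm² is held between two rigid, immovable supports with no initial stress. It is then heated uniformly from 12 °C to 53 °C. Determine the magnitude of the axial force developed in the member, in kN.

P ≈ 141 kN (compressive)

The ends cannot move, so σ = EαΔT = 109×10³ × 19.7×10⁻⁶ × 41 = 88.04 MPa.
Then P = σA = 88.04 × 1600 mm² = 140.9 kN, compressive.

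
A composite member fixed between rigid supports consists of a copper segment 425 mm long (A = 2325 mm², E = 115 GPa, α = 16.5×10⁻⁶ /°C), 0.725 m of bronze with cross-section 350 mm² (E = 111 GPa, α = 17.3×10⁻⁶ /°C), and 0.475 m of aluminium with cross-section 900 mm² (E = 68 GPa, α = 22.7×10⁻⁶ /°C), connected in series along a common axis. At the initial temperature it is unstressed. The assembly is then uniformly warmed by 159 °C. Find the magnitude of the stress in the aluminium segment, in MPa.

With the walls removed the bar would change length by δ_free = Σ αᵢΔT Lᵢ = 16.5×10⁻⁶×159×425 + 17.3×10⁻⁶×159×725 + 22.7×10⁻⁶×159×475 = 4.824 mm.
Since the ends are fixed, an axial force P builds up, equal in every segment, with P · Σ Lᵢ/(AᵢEᵢ) = δ_free.
The series flexibility is Σ Lᵢ/(AᵢEᵢ) = 425/(2325×115×10³) + 725/(350×111×10³) + 475/(900×68×10³) = 2.801×10⁻⁵ mm/N.
So P = 4.824 / 2.801×10⁻⁵ = 172.2 kN, compressive.
σ_{aluminium} = P / A = 172200 / 900 = 191.3 MPa.

σ ≈ 191 MPa (compressive)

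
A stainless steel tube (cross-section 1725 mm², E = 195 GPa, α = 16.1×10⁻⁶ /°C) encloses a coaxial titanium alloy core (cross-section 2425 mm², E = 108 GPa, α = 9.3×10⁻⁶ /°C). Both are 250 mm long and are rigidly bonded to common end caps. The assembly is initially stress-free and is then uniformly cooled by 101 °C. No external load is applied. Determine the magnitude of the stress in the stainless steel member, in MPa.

σ ≈ 58.6 MPa (tensile)

Both members must finish at the same length. With the larger α, the stainless steel tends to over-contract; the plates restrain it, putting the stainless steel in tension and the titanium alloy in compression. With no external load the two internal forces are equal and opposite, magnitude P.
Equating the net (thermal + elastic) strains gives |α₁ − α₂|·ΔT = P·[1/(A₁E₁) + 1/(A₂E₂)].
|α₁ − α₂|·ΔT = 6.8×10⁻⁶ × 101 = 0.0006868.
1/(A₁E₁) + 1/(A₂E₂) = 1/(1725×195×10³) + 1/(2425×108×10³) = 6.791×10⁻⁹ N⁻¹.
P = 0.0006868 / 6.791×10⁻⁹ = 101100 N = 101.1 kN.
σ_{stainless steel} = P/A₁ = 101100/1725 = 58.63 MPa, tensile.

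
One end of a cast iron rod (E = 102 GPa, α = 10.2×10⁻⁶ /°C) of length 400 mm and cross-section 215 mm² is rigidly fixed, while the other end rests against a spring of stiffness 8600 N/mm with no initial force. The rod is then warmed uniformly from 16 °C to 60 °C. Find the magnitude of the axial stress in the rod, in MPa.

If the spring were absent the rod would lengthen by αΔT L = 10.2×10⁻⁶ × 44 × 400 = 0.1795 mm.
Let P be the compressive force at the spring. The rod shortens elastically by PL/(AE) and the spring compresses by P/k; together these equal δ_free.
So P = δ_free / [L/(AE) + 1/k] = 0.1795 / [ 400/(215×102×10³) + 1/(8600) ].
P = 0.1795 / 0.0001345 = 1335 N.
σ = P/A = 1335/215 = 6.207 MPa.

σ ≈ 6.21 MPa (compressive)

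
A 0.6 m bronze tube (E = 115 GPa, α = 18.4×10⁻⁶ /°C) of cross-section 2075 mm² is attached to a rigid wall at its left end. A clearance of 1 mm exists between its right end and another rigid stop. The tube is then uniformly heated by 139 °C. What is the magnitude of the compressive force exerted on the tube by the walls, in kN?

P ≈ 213 kN

Free thermal elongation = αΔT L = 18.4×10⁻⁶ × 139 × 600 = 1.535 mm.
After closing the 1 mm clearance, 1.535 − 1 = 0.5346 mm of expansion remains to be suppressed by the wall.
That suppressed elongation corresponds to σ = E·Δ/L = 115×10³ × 0.5346/600 = 102.5 MPa.
P = σA = 102.5 × 2075 = 212.6 kN.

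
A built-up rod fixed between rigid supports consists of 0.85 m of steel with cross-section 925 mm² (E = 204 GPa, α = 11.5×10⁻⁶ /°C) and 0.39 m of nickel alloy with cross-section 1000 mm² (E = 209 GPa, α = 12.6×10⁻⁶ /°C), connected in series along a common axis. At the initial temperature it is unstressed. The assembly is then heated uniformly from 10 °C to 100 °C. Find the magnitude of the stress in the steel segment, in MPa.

With the walls removed the bar would change length by δ_free = Σ αᵢΔT Lᵢ = 11.5×10⁻⁶×90×850 + 12.6×10⁻⁶×90×390 = 1.322 mm.
The walls prevent any net length change, so an axial force P (same in every segment) develops. Compatibility: P · Σ Lᵢ/(AᵢEᵢ) = δ_free.
Σ Lᵢ/(AᵢEᵢ) = 850/(925×204×10³) + 390/(1000×209×10³) = 6.371×10⁻⁶ mm/N.
Hence P = δ_free / Σ(L/AE) = 1.322/6.371×10⁻⁶ = 207.5 kN (compressive).
σ_{steel} = P / A = 207500 / 925 = 224.3 MPa.

σ ≈ 224 MPa (compressive)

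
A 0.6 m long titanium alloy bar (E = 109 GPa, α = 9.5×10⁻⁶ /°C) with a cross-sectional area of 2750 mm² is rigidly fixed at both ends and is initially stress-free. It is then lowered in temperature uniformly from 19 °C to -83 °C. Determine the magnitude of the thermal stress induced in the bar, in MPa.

σ ≈ 106 MPa (tensile)

The supports are rigid, so the total axial strain is zero. The restrained thermal strain is ε = αΔT = 9.5×10⁻⁶ × 102 = 969×10⁻⁶.
Hence σ = E·αΔT = 109×10³ × 969×10⁻⁶ = 105.6 MPa, tensile.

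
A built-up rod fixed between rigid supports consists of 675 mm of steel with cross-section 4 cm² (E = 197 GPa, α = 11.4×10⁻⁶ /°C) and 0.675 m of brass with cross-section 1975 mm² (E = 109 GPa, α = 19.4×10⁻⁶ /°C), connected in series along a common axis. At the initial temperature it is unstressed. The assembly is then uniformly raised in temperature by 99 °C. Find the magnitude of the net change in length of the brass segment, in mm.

|ΔL| ≈ 0.745 mm

If the supports were absent, the total length change would be Σ αᵢΔT Lᵢ = 11.4×10⁻⁶×99×675 + 19.4×10⁻⁶×99×675 = 2.058 mm.
The walls prevent any net length change, so an axial force P (same in every segment) develops. Compatibility: P · Σ Lᵢ/(AᵢEᵢ) = δ_free.
Σ Lᵢ/(AᵢEᵢ) = 675/(400×197×10³) + 675/(1975×109×10³) = 1.17×10⁻⁵ mm/N.
P = 2.058 / 1.17×10⁻⁵ = 175900 N = 175.9 kN, compressive.
For the brass segment, free thermal change = 19.4×10⁻⁶×99×675 = 1.296 mm and elastic change from P = 175900×675/(1975×109×10³) = 0.5515 mm; these oppose, so the net change is 0.745 mm (segment lengthens).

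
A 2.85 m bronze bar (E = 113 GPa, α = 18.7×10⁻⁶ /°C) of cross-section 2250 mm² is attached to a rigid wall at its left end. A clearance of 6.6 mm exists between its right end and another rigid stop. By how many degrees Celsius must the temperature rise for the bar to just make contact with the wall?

The gap closes when αΔT L = 6.6 mm, since the bar is still unstressed at that instant.
ΔT = 6.6 / (18.7×10⁻⁶ × 2850) = 123.8 °C.

ΔT ≈ 124 °C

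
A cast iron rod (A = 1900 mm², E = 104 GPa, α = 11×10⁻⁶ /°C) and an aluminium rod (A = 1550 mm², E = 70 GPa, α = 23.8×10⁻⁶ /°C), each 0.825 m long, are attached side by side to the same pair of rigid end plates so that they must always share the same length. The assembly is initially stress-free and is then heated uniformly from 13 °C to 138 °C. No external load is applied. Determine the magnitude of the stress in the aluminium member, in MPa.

Both members must finish at the same length. With the larger α, the aluminium tends to over-expand; the plates restrain it, putting the aluminium in compression and the cast iron in tension. With no external load the two internal forces are equal and opposite, magnitude P.
Setting the final lengths equal and cancelling L: (α₁ − α₂)ΔT = P/(A₁E₁) + P/(A₂E₂).
|α₁ − α₂|·ΔT = 12.8×10⁻⁶ × 125 = 0.0016.
1/(A₁E₁) + 1/(A₂E₂) = 1/(1900×104×10³) + 1/(1550×70×10³) = 1.428×10⁻⁸ N⁻¹.
So P = 0.0016 / 1.428×10⁻⁸ = 112.1 kN.
σ_{aluminium} = P/A₂ = 112100/1550 = 72.3 MPa, compressive.

σ ≈ 72.3 MPa (compressive)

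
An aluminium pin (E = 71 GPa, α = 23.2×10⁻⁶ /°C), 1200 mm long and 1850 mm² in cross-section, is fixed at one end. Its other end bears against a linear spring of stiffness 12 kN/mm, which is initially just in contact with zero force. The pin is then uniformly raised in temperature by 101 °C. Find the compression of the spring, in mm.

If the spring were absent the pin would lengthen by αΔT L = 23.2×10⁻⁶ × 101 × 1200 = 2.812 mm.
Let P be the compressive force at the spring. The pin shortens elastically by PL/(AE) and the spring compresses by P/k; together these equal δ_free.
So P = δ_free / [L/(AE) + 1/k] = 2.812 / [ 1200/(1850×71×10³) + 1/(12×10³) ].
P = 2.812 / 9.247×10⁻⁵ = 30410 N.
Spring compression = P/k = 30410/(12×10³) = 2.534 mm.

δ ≈ 2.53 mm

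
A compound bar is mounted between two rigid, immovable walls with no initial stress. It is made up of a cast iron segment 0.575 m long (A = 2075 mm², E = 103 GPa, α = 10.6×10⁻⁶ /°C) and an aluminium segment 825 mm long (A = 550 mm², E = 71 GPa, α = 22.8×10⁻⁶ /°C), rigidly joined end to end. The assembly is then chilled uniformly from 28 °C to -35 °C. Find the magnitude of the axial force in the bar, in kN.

P ≈ 65.9 kN (tensile)

With the walls removed the bar would change length by δ_free = Σ αᵢΔT Lᵢ = 10.6×10⁻⁶×63×575 + 22.8×10⁻⁶×63×825 = 1.569 mm.
Since the ends are fixed, an axial force P builds up, equal in every segment, with P · Σ Lᵢ/(AᵢEᵢ) = δ_free.
Σ Lᵢ/(AᵢEᵢ) = 575/(2075×103×10³) + 825/(550×71×10³) = 2.382×10⁻⁵ mm/N.
Hence P = δ_free / Σ(L/AE) = 1.569/2.382×10⁻⁵ = 65.88 kN (tensile).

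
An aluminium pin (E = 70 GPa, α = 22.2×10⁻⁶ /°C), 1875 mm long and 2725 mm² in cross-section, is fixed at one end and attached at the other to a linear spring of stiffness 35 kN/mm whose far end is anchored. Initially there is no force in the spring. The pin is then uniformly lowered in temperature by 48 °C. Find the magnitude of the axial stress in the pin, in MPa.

σ ≈ 19.1 MPa (tensile)

Free thermal contraction: δ_free = αΔT L = 22.2×10⁻⁶ × 48 × 1875 = 1.998 mm.
With a force P in the spring, the elastic change of the pin is PL/(AE) and that of the spring is P/k; compatibility requires their sum to equal δ_free.
So P = δ_free / [L/(AE) + 1/k] = 1.998 / [ 1875/(2725×70×10³) + 1/(35×10³) ].
P = 1.998 / 3.84×10⁻⁵ = 52030 N.
σ = P/A = 52030/2725 = 19.09 MPa.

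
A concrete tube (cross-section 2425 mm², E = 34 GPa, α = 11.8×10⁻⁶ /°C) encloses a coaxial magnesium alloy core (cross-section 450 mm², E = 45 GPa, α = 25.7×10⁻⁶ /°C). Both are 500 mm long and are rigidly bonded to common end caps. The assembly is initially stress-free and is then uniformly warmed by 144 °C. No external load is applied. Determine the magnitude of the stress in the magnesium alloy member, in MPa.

The magnesium alloy has the larger α, so on heating it would change length more than the concrete if both were free. The rigid plates force a common final length, so the magnesium alloy is put into compression and the concrete into tension, with equal and opposite forces P (no external load).
Setting the final lengths equal and cancelling L: (α₁ − α₂)ΔT = P/(A₁E₁) + P/(A₂E₂).
|α₁ − α₂|·ΔT = 13.9×10⁻⁶ × 144 = 0.002002.
1/(A₁E₁) + 1/(A₂E₂) = 1/(2425×34×10³) + 1/(450×45×10³) = 6.151×10⁻⁸ N⁻¹.
P = 0.002002 / 6.151×10⁻⁸ = 32540 N = 32.54 kN.
σ_{magnesium alloy} = P/A₂ = 32540/450 = 72.31 MPa, compressive.

σ ≈ 72.3 MPa (compressive)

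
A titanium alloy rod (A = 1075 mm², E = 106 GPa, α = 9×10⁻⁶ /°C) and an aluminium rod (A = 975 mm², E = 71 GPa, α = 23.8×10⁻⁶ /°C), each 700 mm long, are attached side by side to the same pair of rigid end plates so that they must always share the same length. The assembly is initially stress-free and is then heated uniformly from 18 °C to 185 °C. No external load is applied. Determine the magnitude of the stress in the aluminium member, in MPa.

Equilibrium of a rigid end plate with no external load gives equal and opposite internal forces ±P in the two members. Since α_{aluminium} > α_{titanium alloy}, heating drives the aluminium into compression and the titanium alloy into tension.
Compatibility of the two members (thermal + elastic change equal): (α₁ − α₂)ΔT = P·[1/(A₁E₁) + 1/(A₂E₂)].
|α₁ − α₂|·ΔT = 14.8×10⁻⁶ × 167 = 0.002472.
1/(A₁E₁) + 1/(A₂E₂) = 1/(1075×106×10³) + 1/(975×71×10³) = 2.322×10⁻⁸ N⁻¹.
So P = 0.002472 / 2.322×10⁻⁸ = 106.4 kN.
σ_{aluminium} = P/A₂ = 106400/975 = 109.2 MPa, compressive.

σ ≈ 109 MPa (compressive)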